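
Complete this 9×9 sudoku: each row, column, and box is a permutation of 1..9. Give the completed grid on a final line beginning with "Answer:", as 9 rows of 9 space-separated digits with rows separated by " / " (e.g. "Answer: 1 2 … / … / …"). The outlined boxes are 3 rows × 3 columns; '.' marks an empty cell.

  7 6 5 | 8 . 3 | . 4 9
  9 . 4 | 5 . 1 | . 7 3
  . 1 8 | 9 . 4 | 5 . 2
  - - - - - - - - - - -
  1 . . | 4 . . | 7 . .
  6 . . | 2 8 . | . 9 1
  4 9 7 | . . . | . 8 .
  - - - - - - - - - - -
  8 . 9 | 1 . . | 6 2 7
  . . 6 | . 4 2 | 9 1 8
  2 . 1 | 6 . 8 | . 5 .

Step 1. [r4c8∈{3,6}] in col 8, 3 fits only at r4c8, so r4c8=3.
Step 2. [r7c6∈{5}] r7c6 has the single candidate 5, so r7c6=5.
Step 3. [r6c6∈{6}] r6c6's peers cover all but 6, so r6c6=6.
Step 4. [r7c5∈{3}] nothing but 3 survives at r7c5 ⇒ r7c5=3.
Step 5. [r5c2∈{3,5}] row 5 places 5 nowhere but r5c2 ⇒ r5c2=5.
Step 6. [r2c2∈{2}] r2c2's peers cover all but 2, so r2c2=2.
Step 7. [r9c5∈{7,9}] 9 has one home in row 9: r9c5 ⇒ r9c5=9.
Step 8. [r9c2∈{3,4,7}] r9c2 is the only open cell in row 9 admitting 7. So r9c2=7.
Step 9. [r6c9∈{5}] r6c9's peers cover all but 5 ⇒ r6c9=5.
Step 10. [r9c9∈{4}] r9c9 has the single candidate 4 ⇒ r9c9=4.
Step 11. [r8c1∈{3,5}] row 8 places 5 nowhere but r8c1 ⇒ r8c1=5.
Step 12. [r3c8∈{6}] only 6 remains possible at r3c8, so r3c8=6.
Step 13. [r4c5∈{5}] only 5 remains possible at r4c5 ⇒ r4c5=5.
Step 14. [r1c7∈{1}] r1c7 is down to just 1, so r1c7=1.
Step 15. [r3c5∈{7}] r3c5's peers cover all but 7 ⇒ r3c5=7.
Step 16. [r4c6∈{9}] r4c6 is down to just 9. So r4c6=9.
Step 17. [r2c5∈{6}] only 6 remains possible at r2c5, so r2c5=6.
Step 18. [r4c9∈{6}] r4c9 has the single candidate 6 ⇒ r4c9=6.
Step 19. [r8c2∈{3}] nothing but 3 survives at r8c2. So r8c2=3.
Step 20. [r7c2∈{4}] r7c2's peers cover all but 4 ⇒ r7c2=4.
Step 21. [r9c7∈{3}] nothing but 3 survives at r9c7. So r9c7=3.
Step 22. [r5c3∈{3}] r5c3's peers cover all but 3, so r5c3=3.
Step 23. [r5c7∈{4}] r5c7 has the single candidate 4 ⇒ r5c7=4.
Step 24. [r5c6∈{7}] only 7 remains possible at r5c6. So r5c6=7.
Step 25. [r4c3∈{2}] r4c3's peers cover all but 2, so r4c3=2.
Step 26. [r1c5∈{2}] r1c5 has the single candidate 2 ⇒ r1c5=2.
Step 27. [r6c5∈{1}] nothing but 1 survives at r6c5, so r6c5=1.
Step 28. [r6c4∈{3}] r6c4's peers cover all but 3. So r6c4=3.
Step 29. [r8c4∈{7}] r8c4's peers cover all but 7 ⇒ r8c4=7.
Step 30. [r3c1∈{3}] r3c1 is down to just 3 ⇒ r3c1=3.
Step 31. [r2c7∈{8}] r2c7's peers cover all but 8, so r2c7=8.
Step 32. [r6c7∈{2}] r6c7 is down to just 2 ⇒ r6c7=2.
Step 33. [r4c2∈{8}] only 8 remains possible at r4c2. So r4c2=8.

Answer: 7 6 5 8 2 3 1 4 9 / 9 2 4 5 6 1 8 7 3 / 3 1 8 9 7 4 5 6 2 / 1 8 2 4 5 9 7 3 6 / 6 5 3 2 8 7 4 9 1 / 4 9 7 3 1 6 2 8 5 / 8 4 9 1 3 5 6 2 7 / 5 3 6 7 4 2 9 1 8 / 2 7 1 6 9 8 3 5 4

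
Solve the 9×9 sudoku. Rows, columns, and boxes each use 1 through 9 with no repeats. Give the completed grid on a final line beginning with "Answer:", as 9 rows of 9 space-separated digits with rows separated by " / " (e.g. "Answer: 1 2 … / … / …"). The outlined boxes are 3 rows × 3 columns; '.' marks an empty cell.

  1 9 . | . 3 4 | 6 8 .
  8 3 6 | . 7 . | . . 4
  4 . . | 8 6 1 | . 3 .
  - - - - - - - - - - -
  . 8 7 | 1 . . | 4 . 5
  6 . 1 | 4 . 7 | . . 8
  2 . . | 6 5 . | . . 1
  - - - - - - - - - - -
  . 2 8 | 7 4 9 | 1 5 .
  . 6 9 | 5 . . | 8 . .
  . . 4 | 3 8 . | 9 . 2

Step 1. [r3c2∈{5,7}] in box 1, 7 fits only at r3c2 ⇒ r3c2=7.
Step 2. [r6c8∈{7,9}] across row 6, 9 lands solely at r6c8 ⇒ r6c8=9.
Step 3. [r5c8∈{2}] r5c8's peers cover all but 2. So r5c8=2.
Step 4. [r1c4∈{2}] r1c4 has the single candidate 2, so r1c4=2.
Step 5. [r7c1∈{3}] r7c1 has the single candidate 3. So r7c1=3.
Step 6. [r8c1∈{7}] r8c1 has the single candidate 7, so r8c1=7.
Step 7. [r6c3∈{3}] only 3 remains possible at r6c3 ⇒ r6c3=3.
Step 8. [r3c3∈{2,5}] r3c3 is the only open cell in col 3 admitting 2, so r3c3=2.
Step 9. [r8c6∈{2}] r8c6 is down to just 2 ⇒ r8c6=2.
Step 10. [r3c7∈{5}] r3c7's peers cover all but 5. So r3c7=5.
Step 11. [r9c8∈{6,7}] r9c8 is the only open cell in row 9 admitting 7 ⇒ r9c8=7.
Step 12. [r9c1∈{5}] r9c1 is down to just 5, so r9c1=5.
Step 13. [r4c1∈{9}] only 9 remains possible at r4c1 ⇒ r4c1=9.
Step 14. [r1c3∈{5}] only 5 remains possible at r1c3 ⇒ r1c3=5.
Step 15. [r2c4∈{9}] r2c4 is down to just 9 ⇒ r2c4=9.
Step 16. [r5c5∈{9}] r5c5's peers cover all but 9. So r5c5=9.
Step 17. [r8c8∈{4}] only 4 remains possible at r8c8 ⇒ r8c8=4.
Step 18. [r2c8∈{1}] r2c8 has the single candidate 1. So r2c8=1.
Step 19. [r3c9∈{9}] nothing but 9 survives at r3c9 ⇒ r3c9=9.
Step 20. [r6c7∈{7}] r6c7's peers cover all but 7. So r6c7=7.
Step 21. [r7c9∈{6}] r7c9's peers cover all but 6. So r7c9=6.
Step 22. [r9c2∈{1}] r9c2 has the single candidate 1. So r9c2=1.
Step 23. [r8c5∈{1}] only 1 remains possible at r8c5, so r8c5=1.
Step 24. [r5c7∈{3}] r5c7's peers cover all but 3 ⇒ r5c7=3.
Step 25. [r2c7∈{2}] r2c7's peers cover all but 2. So r2c7=2.
Step 26. [r6c2∈{4}] r6c2 has the single candidate 4, so r6c2=4.
Step 27. [r5c2∈{5}] nothing but 5 survives at r5c2 ⇒ r5c2=5.
Step 28. [r4c8∈{6}] r4c8's peers cover all but 6. So r4c8=6.
Step 29. [r1c9∈{7}] only 7 remains possible at r1c9. So r1c9=7.
Step 30. [r2c6∈{5}] r2c6 has the single candidate 5 ⇒ r2c6=5.
Step 31. [r8c9∈{3}] nothing but 3 survives at r8c9, so r8c9=3.
Step 32. [r6c6∈{8}] r6c6 is down to just 8 ⇒ r6c6=8.
Step 33. [r4c6∈{3}] only 3 remains possible at r4c6, so r4c6=3.
Step 34. [r9c6∈{6}] r9c6 is down to just 6. So r9c6=6.
Step 35. [r4c5∈{2}] r4c5 has the single candidate 2. So r4c5=2.

Answer: 1 9 5 2 3 4 6 8 7 / 8 3 6 9 7 5 2 1 4 / 4 7 2 8 6 1 5 3 9 / 9 8 7 1 2 3 4 6 5 / 6 5 1 4 9 7 3 2 8 / 2 4 3 6 5 8 7 9 1 / 3 2 8 7 4 9 1 5 6 / 7 6 9 5 1 2 8 4 3 / 5 1 4 3 8 6 9 7 2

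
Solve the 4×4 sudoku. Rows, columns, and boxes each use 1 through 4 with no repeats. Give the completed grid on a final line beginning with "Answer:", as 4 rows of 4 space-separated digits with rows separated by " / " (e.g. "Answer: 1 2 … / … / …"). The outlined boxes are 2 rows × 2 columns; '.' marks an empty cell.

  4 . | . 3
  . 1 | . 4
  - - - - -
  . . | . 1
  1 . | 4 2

Step 1. [r1c2∈{2}] r1c2 has the single candidate 2, so r1c2=2.
Step 2. [r4c2∈{3}] nothing but 3 survives at r4c2. So r4c2=3.
Step 3. [r1c3∈{1}] only 1 remains possible at r1c3, so r1c3=1.
Step 4. [r3c1∈{2}] only 2 remains possible at r3c1. So r3c1=2.
Step 5. [r2c3∈{2}] only 2 remains possible at r2c3, so r2c3=2.
Step 6. [r3c3∈{3}] only 3 remains possible at r3c3, so r3c3=3.
Step 7. [r3c2∈{4}] r3c2 has the single candidate 4. So r3c2=4.
Step 8. [r2c1∈{3}] nothing but 3 survives at r2c1 ⇒ r2c1=3.

Answer: 4 2 1 3 / 3 1 2 4 / 2 4 3 1 / 1 3 4 2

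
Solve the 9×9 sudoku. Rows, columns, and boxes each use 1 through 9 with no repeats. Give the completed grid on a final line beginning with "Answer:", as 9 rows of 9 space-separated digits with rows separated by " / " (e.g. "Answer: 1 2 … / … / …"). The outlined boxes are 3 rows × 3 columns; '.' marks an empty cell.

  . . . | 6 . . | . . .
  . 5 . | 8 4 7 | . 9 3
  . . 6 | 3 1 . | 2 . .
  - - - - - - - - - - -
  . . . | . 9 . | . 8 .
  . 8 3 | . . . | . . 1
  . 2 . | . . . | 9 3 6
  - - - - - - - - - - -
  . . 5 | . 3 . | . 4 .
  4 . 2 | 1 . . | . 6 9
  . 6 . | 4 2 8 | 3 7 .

Step 1. [r1c5∈{5}] nothing but 5 survives at r1c5, so r1c5=5.
Step 2. [r1c3∈{1,4,7,8,9}] r1c3 is the only open cell in col 3 admitting 8 ⇒ r1c3=8.
Step 3. [r2c3∈{1}] nothing but 1 survives at r2c3 ⇒ r2c3=1.
Step 4. [r5c1∈{5,6,7,9}] 9 has one home in row 5: r5c1, so r5c1=9.
Step 5. [r3c1∈{7}] r3c1 has the single candidate 7. So r3c1=7.
Step 6. [r4c6∈{1,2,3,4,5,6}] r4c6 is the only open cell in row 4 admitting 3. So r4c6=3.
Step 7. [r8c5∈{7}] r8c5 is down to just 7, so r8c5=7.
Step 8. [r9c1∈{1}] r9c1 has the single candidate 1. So r9c1=1.
Step 9. [r5c8∈{2,5}] 2 has one home in col 8: r5c8 ⇒ r5c8=2.
Step 10. [r3c9∈{4,5,8}] 8 has one home in row 3: r3c9, so r3c9=8.
Step 11. [r8c6∈{5}] r8c6 is down to just 5 ⇒ r8c6=5.
Step 12. [r3c6∈{9}] only 9 remains possible at r3c6. So r3c6=9.
Step 13. [r1c2∈{3,4,9}] r1c2 is the only open cell in row 1 admitting 9 ⇒ r1c2=9.
Step 14. [r7c7∈{1,8}] across row 7, 1 lands solely at r7c7 ⇒ r7c7=1.
Step 15. [r6c1∈{5}] r6c1 has the single candidate 5 ⇒ r6c1=5.
Step 16. [r6c4∈{7}] r6c4 is down to just 7. So r6c4=7.
Step 17. [r5c7∈{4,5,7}] across row 5, 7 lands solely at r5c7. So r5c7=7.
Step 18. [r6c3∈{4}] r6c3 is down to just 4. So r6c3=4.
Step 19. [r4c7∈{4,5}] in col 7, 5 fits only at r4c7, so r4c7=5.
Step 20. [r1c1∈{2,3}] r1c1 is the only open cell in row 1 admitting 3. So r1c1=3.
Step 21. [r7c2∈{7}] r7c2 is down to just 7. So r7c2=7.
Step 22. [r4c9∈{4}] r4c9 has the single candidate 4, so r4c9=4.
Step 23. [r7c6∈{6}] r7c6 has the single candidate 6 ⇒ r7c6=6.
Step 24. [r6c6∈{1}] r6c6 is down to just 1, so r6c6=1.
Step 25. [r7c9∈{2}] only 2 remains possible at r7c9, so r7c9=2.
Step 26. [r6c5∈{8}] only 8 remains possible at r6c5. So r6c5=8.
Step 27. [r4c4∈{2}] r4c4 is down to just 2, so r4c4=2.
Step 28. [r4c1∈{6}] nothing but 6 survives at r4c1 ⇒ r4c1=6.
Step 29. [r5c5∈{6}] only 6 remains possible at r5c5. So r5c5=6.
Step 30. [r1c6∈{2}] nothing but 2 survives at r1c6 ⇒ r1c6=2.
Step 31. [r8c2∈{3}] r8c2's peers cover all but 3 ⇒ r8c2=3.
Step 32. [r4c2∈{1}] r4c2's peers cover all but 1. So r4c2=1.
Step 33. [r1c7∈{4}] nothing but 4 survives at r1c7, so r1c7=4.
Step 34. [r1c8∈{1}] r1c8 is down to just 1. So r1c8=1.
Step 35. [r5c6∈{4}] nothing but 4 survives at r5c6. So r5c6=4.
Step 36. [r9c3∈{9}] r9c3's peers cover all but 9, so r9c3=9.
Step 37. [r4c3∈{7}] nothing but 7 survives at r4c3. So r4c3=7.
Step 38. [r2c7∈{6}] r2c7 is down to just 6. So r2c7=6.
Step 39. [r8c7∈{8}] r8c7 is down to just 8. So r8c7=8.
Step 40. [r3c8∈{5}] r3c8 is down to just 5 ⇒ r3c8=5.
Step 41. [r9c9∈{5}] only 5 remains possible at r9c9. So r9c9=5.
Step 42. [r7c4∈{9}] r7c4 has the single candidate 9 ⇒ r7c4=9.
Step 43. [r7c1∈{8}] only 8 remains possible at r7c1 ⇒ r7c1=8.
Step 44. [r2c1∈{2}] r2c1 has the single candidate 2. So r2c1=2.
Step 45. [r3c2∈{4}] r3c2's peers cover all but 4. So r3c2=4.
Step 46. [r5c4∈{5}] r5c4 has the single candidate 5 ⇒ r5c4=5.
Step 47. [r1c9∈{7}] nothing but 7 survives at r1c9 ⇒ r1c9=7.

Answer: 3 9 8 6 5 2 4 1 7 / 2 5 1 8 4 7 6 9 3 / 7 4 6 3 1 9 2 5 8 / 6 1 7 2 9 3 5 8 4 / 9 8 3 5 6 4 7 2 1 / 5 2 4 7 8 1 9 3 6 / 8 7 5 9 3 6 1 4 2 / 4 3 2 1 7 5 8 6 9 / 1 6 9 4 2 8 3 7 5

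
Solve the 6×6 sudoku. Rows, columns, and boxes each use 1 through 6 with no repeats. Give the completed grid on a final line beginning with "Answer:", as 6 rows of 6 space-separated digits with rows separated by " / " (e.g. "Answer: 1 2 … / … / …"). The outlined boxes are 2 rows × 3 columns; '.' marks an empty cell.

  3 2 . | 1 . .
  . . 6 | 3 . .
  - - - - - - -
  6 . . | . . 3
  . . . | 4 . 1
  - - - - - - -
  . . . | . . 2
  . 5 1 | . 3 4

Step 1. [r4c5∈{2,5,6}] row 4 places 6 nowhere but r4c5, so r4c5=6.
Step 2. [r2c6∈{5}] only 5 remains possible at r2c6. So r2c6=5.
Step 3. [r5c2∈{3,4,6}] 6 has one home in col 2: r5c2. So r5c2=6.
Step 4. [r1c3∈{4,5}] in row 1, 5 fits only at r1c3 ⇒ r1c3=5.
Step 5. [r3c4∈{2,5}] in col 4, 2 fits only at r3c4, so r3c4=2.
Step 6. [r2c1∈{1,4}] r2c1 is the only open cell in col 1 admitting 1, so r2c1=1.
Step 7. [r3c3∈{4}] r3c3 is down to just 4. So r3c3=4.
Step 8. [r4c3∈{2,3}] 2 has one home in col 3: r4c3, so r4c3=2.
Step 9. [r2c5∈{2,4}] r2c5 is the only open cell in row 2 admitting 2. So r2c5=2.
Step 10. [r5c5∈{1,5}] row 5 places 1 nowhere but r5c5, so r5c5=1.
Step 11. [r5c3∈{3}] nothing but 3 survives at r5c3, so r5c3=3.
Step 12. [r1c6∈{6}] only 6 remains possible at r1c6, so r1c6=6.
Step 13. [r3c2∈{1}] r3c2 is down to just 1, so r3c2=1.
Step 14. [r3c5∈{5}] r3c5 is down to just 5. So r3c5=5.
Step 15. [r5c1∈{4}] r5c1's peers cover all but 4 ⇒ r5c1=4.
Step 16. [r1c5∈{4}] r1c5's peers cover all but 4, so r1c5=4.
Step 17. [r4c2∈{3}] r4c2's peers cover all but 3 ⇒ r4c2=3.
Step 18. [r5c4∈{5}] nothing but 5 survives at r5c4 ⇒ r5c4=5.
Step 19. [r6c1∈{2}] r6c1 has the single candidate 2. So r6c1=2.
Step 20. [r4c1∈{5}] nothing but 5 survives at r4c1, so r4c1=5.
Step 21. [r6c4∈{6}] only 6 remains possible at r6c4 ⇒ r6c4=6.
Step 22. [r2c2∈{4}] r2c2's peers cover all but 4. So r2c2=4.

Answer: 3 2 5 1 4 6 / 1 4 6 3 2 5 / 6 1 4 2 5 3 / 5 3 2 4 6 1 / 4 6 3 5 1 2 / 2 5 1 6 3 4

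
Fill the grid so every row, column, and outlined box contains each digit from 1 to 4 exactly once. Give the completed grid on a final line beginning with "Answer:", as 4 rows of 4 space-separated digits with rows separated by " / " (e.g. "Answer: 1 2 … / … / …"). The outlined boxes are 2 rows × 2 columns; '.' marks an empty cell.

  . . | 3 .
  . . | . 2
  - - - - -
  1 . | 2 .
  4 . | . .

Step 1. [r2c3∈{1,4}] across col 3, 4 lands solely at r2c3 ⇒ r2c3=4.
Step 2. [r3c2∈{3}] r3c2's peers cover all but 3. So r3c2=3.
Step 3. [r1c2∈{1,2,4}] across row 1, 4 lands solely at r1c2. So r1c2=4.
Step 4. [r4c4∈{1,3}] in row 4, 3 fits only at r4c4 ⇒ r4c4=3.
Step 5. [r2c1∈{3}] r2c1 has the single candidate 3 ⇒ r2c1=3.
Step 6. [r4c3∈{1}] nothing but 1 survives at r4c3. So r4c3=1.
Step 7. [r4c2∈{2}] r4c2 has the single candidate 2 ⇒ r4c2=2.
Step 8. [r2c2∈{1}] r2c2 has the single candidate 1. So r2c2=1.
Step 9. [r1c4∈{1}] r1c4's peers cover all but 1. So r1c4=1.
Step 10. [r3c4∈{4}] nothing but 4 survives at r3c4. So r3c4=4.
Step 11. [r1c1∈{2}] only 2 remains possible at r1c1, so r1c1=2.

Answer: 2 4 3 1 / 3 1 4 2 / 1 3 2 4 / 4 2 1 3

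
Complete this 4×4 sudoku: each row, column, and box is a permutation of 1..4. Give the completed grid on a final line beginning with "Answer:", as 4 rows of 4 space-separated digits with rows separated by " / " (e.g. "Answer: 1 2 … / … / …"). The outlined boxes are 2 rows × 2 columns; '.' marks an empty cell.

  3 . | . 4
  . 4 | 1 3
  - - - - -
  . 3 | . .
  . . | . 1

Step 1. [r4c2∈{2}] r4c2's peers cover all but 2, so r4c2=2.
Step 2. [r4c1∈{4}] only 4 remains possible at r4c1 ⇒ r4c1=4.
Step 3. [r3c4∈{2}] r3c4 has the single candidate 2. So r3c4=2.
Step 4. [r3c3∈{4}] r3c3 has the single candidate 4. So r3c3=4.
Step 5. [r4c3∈{3}] r4c3 has the single candidate 3 ⇒ r4c3=3.
Step 6. [r1c2∈{1}] r1c2 has the single candidate 1, so r1c2=1.
Step 7. [r3c1∈{1}] nothing but 1 survives at r3c1 ⇒ r3c1=1.
Step 8. [r2c1∈{2}] r2c1's peers cover all but 2, so r2c1=2.
Step 9. [r1c3∈{2}] nothing but 2 survives at r1c3, so r1c3=2.

Answer: 3 1 2 4 / 2 4 1 3 / 1 3 4 2 / 4 2 3 1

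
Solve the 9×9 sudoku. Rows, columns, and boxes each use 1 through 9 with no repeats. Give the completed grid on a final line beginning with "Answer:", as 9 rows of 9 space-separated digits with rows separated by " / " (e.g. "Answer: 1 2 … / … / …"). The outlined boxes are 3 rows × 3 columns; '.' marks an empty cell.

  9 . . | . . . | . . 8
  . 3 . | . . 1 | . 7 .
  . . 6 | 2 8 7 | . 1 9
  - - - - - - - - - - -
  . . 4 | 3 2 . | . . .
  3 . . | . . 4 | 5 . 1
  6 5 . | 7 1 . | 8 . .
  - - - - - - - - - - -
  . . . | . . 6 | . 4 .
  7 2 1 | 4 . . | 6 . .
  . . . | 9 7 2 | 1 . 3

Step 1. [r2c1∈{2,4,5,8}] col 1 places 2 nowhere but r2c1, so r2c1=2.
Step 2. [r8c9∈{5}] r8c9 is down to just 5, so r8c9=5.
Step 3. [r1c8∈{2,3,5,6}] across col 8, 5 lands solely at r1c8. So r1c8=5.
Step 4. [r8c8∈{8,9}] in row 8, 9 fits only at r8c8, so r8c8=9.
Step 5. [r2c3∈{5,8}] in row 2, 8 fits only at r2c3, so r2c3=8.
Step 6. [r2c5∈{4,5,6,9}] in row 2, 9 fits only at r2c5, so r2c5=9.
Step 7. [r1c5∈{3,4,6}] col 5 places 4 nowhere but r1c5. So r1c5=4.
Step 8. [r7c5∈{3,5}] across col 5, 5 lands solely at r7c5 ⇒ r7c5=5.
Step 9. [r7c1∈{8}] r7c1 is down to just 8, so r7c1=8.
Step 10. [r3c2∈{4}] nothing but 4 survives at r3c2. So r3c2=4.
Step 11. [r4c7∈{7,9}] col 7 places 9 nowhere but r4c7 ⇒ r4c7=9.
Step 12. [r2c9∈{4,6}] in box 3, 6 fits only at r2c9. So r2c9=6.
Step 13. [r5c4∈{6,8}] 8 has one home in col 4: r5c4 ⇒ r5c4=8.
Step 14. [r1c7∈{2,3}] r1c7 is the only open cell in row 1 admitting 2. So r1c7=2.
Step 15. [r1c3∈{7}] r1c3's peers cover all but 7, so r1c3=7.
Step 16. [r4c9∈{7}] r4c9 is down to just 7 ⇒ r4c9=7.
Step 17. [r7c2∈{9}] r7c2's peers cover all but 9. So r7c2=9.
Step 18. [r5c3∈{2,9}] row 5 places 9 nowhere but r5c3, so r5c3=9.
Step 19. [r5c8∈{2,6}] row 5 places 2 nowhere but r5c8. So r5c8=2.
Step 20. [r1c2∈{1}] r1c2's peers cover all but 1 ⇒ r1c2=1.
Step 21. [r9c1∈{4,5}] r9c1 is the only open cell in row 9 admitting 4. So r9c1=4.
Step 22. [r8c6∈{3,8}] 8 has one home in row 8: r8c6 ⇒ r8c6=8.
Step 23. [r7c9∈{2}] r7c9's peers cover all but 2, so r7c9=2.
Step 24. [r4c6∈{5}] r4c6's peers cover all but 5, so r4c6=5.
Step 25. [r5c5∈{6}] r5c5's peers cover all but 6, so r5c5=6.
Step 26. [r7c3∈{3}] only 3 remains possible at r7c3. So r7c3=3.
Step 27. [r6c8∈{3}] r6c8 is down to just 3, so r6c8=3.
Step 28. [r9c3∈{5}] r9c3's peers cover all but 5 ⇒ r9c3=5.
Step 29. [r4c2∈{8}] only 8 remains possible at r4c2 ⇒ r4c2=8.
Step 30. [r6c3∈{2}] r6c3 is down to just 2, so r6c3=2.
Step 31. [r1c4∈{6}] nothing but 6 survives at r1c4, so r1c4=6.
Step 32. [r6c6∈{9}] r6c6 has the single candidate 9 ⇒ r6c6=9.
Step 33. [r9c2∈{6}] only 6 remains possible at r9c2 ⇒ r9c2=6.
Step 34. [r3c7∈{3}] r3c7 has the single candidate 3. So r3c7=3.
Step 35. [r2c4∈{5}] r2c4 has the single candidate 5 ⇒ r2c4=5.
Step 36. [r6c9∈{4}] only 4 remains possible at r6c9 ⇒ r6c9=4.
Step 37. [r8c5∈{3}] r8c5's peers cover all but 3 ⇒ r8c5=3.
Step 38. [r7c4∈{1}] r7c4 has the single candidate 1. So r7c4=1.
Step 39. [r4c1∈{1}] r4c1's peers cover all but 1 ⇒ r4c1=1.
Step 40. [r7c7∈{7}] r7c7's peers cover all but 7 ⇒ r7c7=7.
Step 41. [r4c8∈{6}] r4c8 is down to just 6. So r4c8=6.
Step 42. [r9c8∈{8}] r9c8's peers cover all but 8 ⇒ r9c8=8.
Step 43. [r1c6∈{3}] r1c6's peers cover all but 3, so r1c6=3.
Step 44. [r5c2∈{7}] r5c2 has the single candidate 7. So r5c2=7.
Step 45. [r2c7∈{4}] r2c7 is down to just 4 ⇒ r2c7=4.
Step 46. [r3c1∈{5}] r3c1 is down to just 5 ⇒ r3c1=5.

Answer: 9 1 7 6 4 3 2 5 8 / 2 3 8 5 9 1 4 7 6 / 5 4 6 2 8 7 3 1 9 / 1 8 4 3 2 5 9 6 7 / 3 7 9 8 6 4 5 2 1 / 6 5 2 7 1 9 8 3 4 / 8 9 3 1 5 6 7 4 2 / 7 2 1 4 3 8 6 9 5 / 4 6 5 9 7 2 1 8 3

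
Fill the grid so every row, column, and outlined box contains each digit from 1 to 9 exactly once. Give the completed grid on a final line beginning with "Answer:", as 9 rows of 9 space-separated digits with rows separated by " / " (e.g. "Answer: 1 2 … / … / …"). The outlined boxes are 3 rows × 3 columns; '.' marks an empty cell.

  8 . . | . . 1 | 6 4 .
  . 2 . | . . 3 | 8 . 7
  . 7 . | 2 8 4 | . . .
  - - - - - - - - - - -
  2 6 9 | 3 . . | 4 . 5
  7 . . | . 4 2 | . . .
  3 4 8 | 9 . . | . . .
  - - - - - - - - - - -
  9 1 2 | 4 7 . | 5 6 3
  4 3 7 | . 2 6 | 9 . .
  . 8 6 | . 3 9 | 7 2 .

Step 1. [r5c3∈{1,5}] r5c3 is the only open cell in box 4 admitting 1 ⇒ r5c3=1.
Step 2. [r8c4∈{1,5,8}] r8c4 is the only open cell in row 8 admitting 5, so r8c4=5.
Step 3. [r5c4∈{6,8}] across col 4, 8 lands solely at r5c4, so r5c4=8.
Step 4. [r6c5∈{1,5,6}] r6c5 is the only open cell in box 5 admitting 6, so r6c5=6.
Step 5. [r4c8∈{1,7,8}] across row 4, 8 lands solely at r4c8 ⇒ r4c8=8.
Step 6. [r8c8∈{1}] r8c8 is down to just 1 ⇒ r8c8=1.
Step 7. [r2c1∈{1,5,6}] across row 2, 1 lands solely at r2c1 ⇒ r2c1=1.
Step 8. [r1c2∈{5,9}] across col 2, 9 lands solely at r1c2. So r1c2=9.
Step 9. [r6c7∈{1,2}] in col 7, 2 fits only at r6c7, so r6c7=2.
Step 10. [r2c5∈{5,9}] 9 has one home in col 5: r2c5, so r2c5=9.
Step 11. [r3c7∈{1,3}] col 7 places 1 nowhere but r3c7 ⇒ r3c7=1.
Step 12. [r3c8∈{3,5,9}] box 3 places 3 nowhere but r3c8 ⇒ r3c8=3.
Step 13. [r3c3∈{5}] only 5 remains possible at r3c3, so r3c3=5.
Step 14. [r6c6∈{5,7}] across row 6, 5 lands solely at r6c6. So r6c6=5.
Step 15. [r5c8∈{9}] r5c8's peers cover all but 9 ⇒ r5c8=9.
Step 16. [r9c4∈{1}] r9c4's peers cover all but 1 ⇒ r9c4=1.
Step 17. [r1c4∈{7}] r1c4 has the single candidate 7, so r1c4=7.
Step 18. [r4c5∈{1}] only 1 remains possible at r4c5. So r4c5=1.
Step 19. [r3c9∈{9}] r3c9 has the single candidate 9. So r3c9=9.
Step 20. [r4c6∈{7}] r4c6's peers cover all but 7, so r4c6=7.
Step 21. [r5c9∈{6}] nothing but 6 survives at r5c9 ⇒ r5c9=6.
Step 22. [r8c9∈{8}] only 8 remains possible at r8c9, so r8c9=8.
Step 23. [r1c5∈{5}] r1c5 has the single candidate 5, so r1c5=5.
Step 24. [r1c3∈{3}] r1c3 has the single candidate 3 ⇒ r1c3=3.
Step 25. [r2c4∈{6}] r2c4 has the single candidate 6 ⇒ r2c4=6.
Step 26. [r9c9∈{4}] only 4 remains possible at r9c9. So r9c9=4.
Step 27. [r2c8∈{5}] r2c8's peers cover all but 5, so r2c8=5.
Step 28. [r3c1∈{6}] r3c1 has the single candidate 6, so r3c1=6.
Step 29. [r6c9∈{1}] nothing but 1 survives at r6c9, so r6c9=1.
Step 30. [r6c8∈{7}] r6c8's peers cover all but 7, so r6c8=7.
Step 31. [r7c6∈{8}] nothing but 8 survives at r7c6 ⇒ r7c6=8.
Step 32. [r5c2∈{5}] only 5 remains possible at r5c2. So r5c2=5.
Step 33. [r5c7∈{3}] only 3 remains possible at r5c7, so r5c7=3.
Step 34. [r1c9∈{2}] only 2 remains possible at r1c9 ⇒ r1c9=2.
Step 35. [r2c3∈{4}] r2c3 has the single candidate 4, so r2c3=4.
Step 36. [r9c1∈{5}] r9c1 has the single candidate 5, so r9c1=5.

Answer: 8 9 3 7 5 1 6 4 2 / 1 2 4 6 9 3 8 5 7 / 6 7 5 2 8 4 1 3 9 / 2 6 9 3 1 7 4 8 5 / 7 5 1 8 4 2 3 9 6 / 3 4 8 9 6 5 2 7 1 / 9 1 2 4 7 8 5 6 3 / 4 3 7 5 2 6 9 1 8 / 5 8 6 1 3 9 7 2 4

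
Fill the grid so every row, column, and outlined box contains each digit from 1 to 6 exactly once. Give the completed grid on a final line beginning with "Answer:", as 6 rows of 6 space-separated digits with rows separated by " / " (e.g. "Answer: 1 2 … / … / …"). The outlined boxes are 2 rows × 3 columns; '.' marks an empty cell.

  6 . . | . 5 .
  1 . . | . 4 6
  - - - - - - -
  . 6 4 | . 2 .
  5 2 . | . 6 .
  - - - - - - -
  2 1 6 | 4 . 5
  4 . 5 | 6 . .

Step 1. [r6c2∈{3}] r6c2 has the single candidate 3 ⇒ r6c2=3.
Step 2. [r3c1∈{3}] r3c1's peers cover all but 3 ⇒ r3c1=3.
Step 3. [r3c6∈{1}] nothing but 1 survives at r3c6 ⇒ r3c6=1.
Step 4. [r4c4∈{3}] nothing but 3 survives at r4c4 ⇒ r4c4=3.
Step 5. [r2c4∈{2}] only 2 remains possible at r2c4, so r2c4=2.
Step 6. [r2c3∈{3}] r2c3's peers cover all but 3. So r2c3=3.
Step 7. [r1c4∈{1}] nothing but 1 survives at r1c4, so r1c4=1.
Step 8. [r1c3∈{2}] r1c3 is down to just 2. So r1c3=2.
Step 9. [r3c4∈{5}] only 5 remains possible at r3c4. So r3c4=5.
Step 10. [r4c6∈{4}] nothing but 4 survives at r4c6, so r4c6=4.
Step 11. [r6c5∈{1}] r6c5 has the single candidate 1. So r6c5=1.
Step 12. [r5c5∈{3}] only 3 remains possible at r5c5. So r5c5=3.
Step 13. [r2c2∈{5}] r2c2 is down to just 5 ⇒ r2c2=5.
Step 14. [r6c6∈{2}] r6c6 has the single candidate 2. So r6c6=2.
Step 15. [r1c2∈{4}] r1c2 has the single candidate 4 ⇒ r1c2=4.
Step 16. [r1c6∈{3}] r1c6 is down to just 3, so r1c6=3.
Step 17. [r4c3∈{1}] r4c3 has the single candidate 1, so r4c3=1.

Answer: 6 4 2 1 5 3 / 1 5 3 2 4 6 / 3 6 4 5 2 1 / 5 2 1 3 6 4 / 2 1 6 4 3 5 / 4 3 5 6 1 2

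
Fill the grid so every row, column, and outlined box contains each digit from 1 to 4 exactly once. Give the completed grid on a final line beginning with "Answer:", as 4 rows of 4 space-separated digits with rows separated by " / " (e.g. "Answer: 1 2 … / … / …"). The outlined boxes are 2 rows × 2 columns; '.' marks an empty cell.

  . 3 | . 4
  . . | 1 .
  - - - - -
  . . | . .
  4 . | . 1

Step 1. [r2c1∈{2}] r2c1's peers cover all but 2. So r2c1=2.
Step 2. [r3c4∈{2,3}] col 4 places 2 nowhere but r3c4, so r3c4=2.
Step 3. [r3c1∈{1,3}] 3 has one home in col 1: r3c1 ⇒ r3c1=3.
Step 4. [r2c2∈{4}] nothing but 4 survives at r2c2. So r2c2=4.
Step 5. [r3c3∈{4}] nothing but 4 survives at r3c3, so r3c3=4.
Step 6. [r4c2∈{2}] only 2 remains possible at r4c2, so r4c2=2.
Step 7. [r1c3∈{2}] r1c3 is down to just 2 ⇒ r1c3=2.
Step 8. [r4c3∈{3}] only 3 remains possible at r4c3 ⇒ r4c3=3.
Step 9. [r3c2∈{1}] r3c2 is down to just 1, so r3c2=1.
Step 10. [r1c1∈{1}] nothing but 1 survives at r1c1 ⇒ r1c1=1.
Step 11. [r2c4∈{3}] only 3 remains possible at r2c4. So r2c4=3.

Answer: 1 3 2 4 / 2 4 1 3 / 3 1 4 2 / 4 2 3 1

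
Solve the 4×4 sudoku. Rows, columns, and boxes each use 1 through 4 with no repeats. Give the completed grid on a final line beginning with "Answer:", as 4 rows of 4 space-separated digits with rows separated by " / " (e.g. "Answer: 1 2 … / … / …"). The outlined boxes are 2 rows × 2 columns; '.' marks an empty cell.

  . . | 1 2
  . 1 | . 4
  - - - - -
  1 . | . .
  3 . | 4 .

Step 1. [r3c3∈{2,3}] in col 3, 2 fits only at r3c3, so r3c3=2.
Step 2. [r1c2∈{3,4}] row 1 places 3 nowhere but r1c2, so r1c2=3.
Step 3. [r4c2∈{2}] nothing but 2 survives at r4c2. So r4c2=2.
Step 4. [r3c4∈{3}] r3c4 is down to just 3 ⇒ r3c4=3.
Step 5. [r2c3∈{3}] only 3 remains possible at r2c3. So r2c3=3.
Step 6. [r1c1∈{4}] r1c1's peers cover all but 4. So r1c1=4.
Step 7. [r4c4∈{1}] r4c4 has the single candidate 1, so r4c4=1.
Step 8. [r2c1∈{2}] only 2 remains possible at r2c1 ⇒ r2c1=2.
Step 9. [r3c2∈{4}] r3c2 has the single candidate 4, so r3c2=4.

Answer: 4 3 1 2 / 2 1 3 4 / 1 4 2 3 / 3 2 4 1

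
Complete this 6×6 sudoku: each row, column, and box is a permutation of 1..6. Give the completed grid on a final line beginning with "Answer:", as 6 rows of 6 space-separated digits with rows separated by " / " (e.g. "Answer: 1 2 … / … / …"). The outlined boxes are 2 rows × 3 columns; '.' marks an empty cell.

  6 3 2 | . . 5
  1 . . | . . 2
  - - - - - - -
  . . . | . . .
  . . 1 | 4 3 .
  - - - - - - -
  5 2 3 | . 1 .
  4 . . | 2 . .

Step 1. [r4c6∈{6}] r4c6's peers cover all but 6. So r4c6=6.
Step 2. [r3c4∈{1,5}] in col 4, 5 fits only at r3c4, so r3c4=5.
Step 3. [r6c3∈{6}] r6c3 is down to just 6. So r6c3=6.
Step 4. [r2c5∈{4,6}] 6 has one home in col 5: r2c5. So r2c5=6.
Step 5. [r2c3∈{4,5}] in col 3, 5 fits only at r2c3. So r2c3=5.
Step 6. [r3c1∈{2,3}] row 3 places 3 nowhere but r3c1. So r3c1=3.
Step 7. [r2c2∈{4}] only 4 remains possible at r2c2 ⇒ r2c2=4.
Step 8. [r4c2∈{5}] r4c2 has the single candidate 5. So r4c2=5.
Step 9. [r3c3∈{4}] r3c3 has the single candidate 4 ⇒ r3c3=4.
Step 10. [r2c4∈{3}] r2c4's peers cover all but 3. So r2c4=3.
Step 11. [r6c2∈{1}] r6c2's peers cover all but 1. So r6c2=1.
Step 12. [r6c6∈{3}] r6c6's peers cover all but 3. So r6c6=3.
Step 13. [r5c4∈{6}] only 6 remains possible at r5c4. So r5c4=6.
Step 14. [r3c2∈{6}] r3c2's peers cover all but 6. So r3c2=6.
Step 15. [r3c5∈{2}] nothing but 2 survives at r3c5. So r3c5=2.
Step 16. [r6c5∈{5}] r6c5 has the single candidate 5 ⇒ r6c5=5.
Step 17. [r5c6∈{4}] nothing but 4 survives at r5c6, so r5c6=4.
Step 18. [r4c1∈{2}] r4c1 is down to just 2. So r4c1=2.
Step 19. [r1c5∈{4}] r1c5 is down to just 4. So r1c5=4.
Step 20. [r1c4∈{1}] r1c4 has the single candidate 1 ⇒ r1c4=1.
Step 21. [r3c6∈{1}] r3c6's peers cover all but 1, so r3c6=1.

Answer: 6 3 2 1 4 5 / 1 4 5 3 6 2 / 3 6 4 5 2 1 / 2 5 1 4 3 6 / 5 2 3 6 1 4 / 4 1 6 2 5 3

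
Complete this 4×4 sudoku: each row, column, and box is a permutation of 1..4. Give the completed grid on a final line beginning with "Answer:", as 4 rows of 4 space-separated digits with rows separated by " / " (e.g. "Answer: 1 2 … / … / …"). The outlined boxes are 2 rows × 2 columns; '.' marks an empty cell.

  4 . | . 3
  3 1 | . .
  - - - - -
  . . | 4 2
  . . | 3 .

Step 1. [r4c1∈{1,2}] across col 1, 2 lands solely at r4c1, so r4c1=2.
Step 2. [r2c3∈{2}] only 2 remains possible at r2c3, so r2c3=2.
Step 3. [r4c2∈{4}] nothing but 4 survives at r4c2, so r4c2=4.
Step 4. [r3c2∈{3}] nothing but 3 survives at r3c2, so r3c2=3.
Step 5. [r4c4∈{1}] r4c4 has the single candidate 1, so r4c4=1.
Step 6. [r1c2∈{2}] nothing but 2 survives at r1c2, so r1c2=2.
Step 7. [r2c4∈{4}] r2c4 has the single candidate 4 ⇒ r2c4=4.
Step 8. [r3c1∈{1}] r3c1's peers cover all but 1 ⇒ r3c1=1.
Step 9. [r1c3∈{1}] only 1 remains possible at r1c3, so r1c3=1.

Answer: 4 2 1 3 / 3 1 2 4 / 1 3 4 2 / 2 4 3 1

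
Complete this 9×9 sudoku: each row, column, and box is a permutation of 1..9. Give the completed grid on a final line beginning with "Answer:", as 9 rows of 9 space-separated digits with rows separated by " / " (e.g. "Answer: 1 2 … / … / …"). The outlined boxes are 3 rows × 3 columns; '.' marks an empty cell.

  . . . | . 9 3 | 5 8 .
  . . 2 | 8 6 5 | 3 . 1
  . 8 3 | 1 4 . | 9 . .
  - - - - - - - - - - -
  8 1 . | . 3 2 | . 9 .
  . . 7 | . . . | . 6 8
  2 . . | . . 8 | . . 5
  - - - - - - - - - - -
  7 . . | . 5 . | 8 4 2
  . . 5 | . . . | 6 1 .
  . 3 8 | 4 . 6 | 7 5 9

Step 1. [r1c9∈{4,6,7}] across box 3, 4 lands solely at r1c9, so r1c9=4.
Step 2. [r5c6∈{1,4,9}] in col 6, 4 fits only at r5c6 ⇒ r5c6=4.
Step 3. [r2c8∈{7}] nothing but 7 survives at r2c8. So r2c8=7.
Step 4. [r8c2∈{2,4,9}] 2 has one home in col 2: r8c2. So r8c2=2.
Step 5. [r4c4∈{5,6,7}] in row 4, 5 fits only at r4c4. So r4c4=5.
Step 6. [r5c4∈{9}] r5c4 is down to just 9, so r5c4=9.
Step 7. [r4c3∈{4,6}] 6 has one home in row 4: r4c3 ⇒ r4c3=6.
Step 8. [r9c1∈{1}] r9c1 has the single candidate 1, so r9c1=1.
Step 9. [r7c3∈{9}] r7c3 is down to just 9. So r7c3=9.
Step 10. [r3c6∈{7}] r3c6's peers cover all but 7. So r3c6=7.
Step 11. [r1c1∈{6}] r1c1 is down to just 6. So r1c1=6.
Step 12. [r5c5∈{1}] nothing but 1 survives at r5c5. So r5c5=1.
Step 13. [r6c2∈{4,9}] in row 6, 9 fits only at r6c2, so r6c2=9.
Step 14. [r6c5∈{7}] r6c5 has the single candidate 7 ⇒ r6c5=7.
Step 15. [r5c2∈{5}] r5c2 is down to just 5, so r5c2=5.
Step 16. [r7c4∈{3}] r7c4 has the single candidate 3, so r7c4=3.
Step 17. [r8c1∈{4}] nothing but 4 survives at r8c1, so r8c1=4.
Step 18. [r4c7∈{4}] nothing but 4 survives at r4c7. So r4c7=4.
Step 19. [r5c1∈{3}] r5c1 is down to just 3, so r5c1=3.
Step 20. [r1c3∈{1}] nothing but 1 survives at r1c3. So r1c3=1.
Step 21. [r2c1∈{9}] nothing but 9 survives at r2c1 ⇒ r2c1=9.
Step 22. [r7c2∈{6}] r7c2 is down to just 6. So r7c2=6.
Step 23. [r9c5∈{2}] r9c5 is down to just 2 ⇒ r9c5=2.
Step 24. [r6c7∈{1}] nothing but 1 survives at r6c7, so r6c7=1.
Step 25. [r6c3∈{4}] r6c3's peers cover all but 4 ⇒ r6c3=4.
Step 26. [r6c8∈{3}] nothing but 3 survives at r6c8. So r6c8=3.
Step 27. [r3c8∈{2}] r3c8's peers cover all but 2. So r3c8=2.
Step 28. [r2c2∈{4}] nothing but 4 survives at r2c2. So r2c2=4.
Step 29. [r1c2∈{7}] only 7 remains possible at r1c2 ⇒ r1c2=7.
Step 30. [r8c4∈{7}] only 7 remains possible at r8c4, so r8c4=7.
Step 31. [r8c5∈{8}] only 8 remains possible at r8c5, so r8c5=8.
Step 32. [r7c6∈{1}] only 1 remains possible at r7c6, so r7c6=1.
Step 33. [r6c4∈{6}] only 6 remains possible at r6c4, so r6c4=6.
Step 34. [r3c9∈{6}] r3c9's peers cover all but 6. So r3c9=6.
Step 35. [r5c7∈{2}] r5c7 is down to just 2, so r5c7=2.
Step 36. [r3c1∈{5}] r3c1 has the single candidate 5. So r3c1=5.
Step 37. [r4c9∈{7}] r4c9's peers cover all but 7 ⇒ r4c9=7.
Step 38. [r8c6∈{9}] r8c6 is down to just 9. So r8c6=9.
Step 39. [r1c4∈{2}] only 2 remains possible at r1c4 ⇒ r1c4=2.
Step 40. [r8c9∈{3}] nothing but 3 survives at r8c9. So r8c9=3.

Answer: 6 7 1 2 9 3 5 8 4 / 9 4 2 8 6 5 3 7 1 / 5 8 3 1 4 7 9 2 6 / 8 1 6 5 3 2 4 9 7 / 3 5 7 9 1 4 2 6 8 / 2 9 4 6 7 8 1 3 5 / 7 6 9 3 5 1 8 4 2 / 4 2 5 7 8 9 6 1 3 / 1 3 8 4 2 6 7 5 9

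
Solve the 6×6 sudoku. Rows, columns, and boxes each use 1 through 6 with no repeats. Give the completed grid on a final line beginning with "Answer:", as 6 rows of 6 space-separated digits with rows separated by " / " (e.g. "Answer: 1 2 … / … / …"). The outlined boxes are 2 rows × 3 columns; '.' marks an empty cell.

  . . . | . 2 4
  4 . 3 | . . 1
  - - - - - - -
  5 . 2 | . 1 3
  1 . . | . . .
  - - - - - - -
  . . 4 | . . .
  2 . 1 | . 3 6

Step 1. [r5c5∈{5}] r5c5 is down to just 5 ⇒ r5c5=5.
Step 2. [r1c1∈{6}] nothing but 6 survives at r1c1, so r1c1=6.
Step 3. [r4c3∈{6}] r4c3 has the single candidate 6 ⇒ r4c3=6.
Step 4. [r4c5∈{4}] r4c5 has the single candidate 4 ⇒ r4c5=4.
Step 5. [r1c3∈{5}] r1c3 has the single candidate 5 ⇒ r1c3=5.
Step 6. [r2c4∈{5,6}] in row 2, 5 fits only at r2c4 ⇒ r2c4=5.
Step 7. [r4c4∈{2}] r4c4 has the single candidate 2, so r4c4=2.
Step 8. [r4c2∈{3}] only 3 remains possible at r4c2, so r4c2=3.
Step 9. [r6c4∈{4}] only 4 remains possible at r6c4 ⇒ r6c4=4.
Step 10. [r1c2∈{1}] r1c2 is down to just 1 ⇒ r1c2=1.
Step 11. [r4c6∈{5}] nothing but 5 survives at r4c6 ⇒ r4c6=5.
Step 12. [r1c4∈{3}] r1c4 is down to just 3. So r1c4=3.
Step 13. [r6c2∈{5}] r6c2 has the single candidate 5, so r6c2=5.
Step 14. [r5c4∈{1}] nothing but 1 survives at r5c4. So r5c4=1.
Step 15. [r3c2∈{4}] r3c2 is down to just 4. So r3c2=4.
Step 16. [r5c6∈{2}] r5c6 has the single candidate 2, so r5c6=2.
Step 17. [r5c2∈{6}] r5c2 has the single candidate 6. So r5c2=6.
Step 18. [r3c4∈{6}] nothing but 6 survives at r3c4 ⇒ r3c4=6.
Step 19. [r2c2∈{2}] r2c2 has the single candidate 2 ⇒ r2c2=2.
Step 20. [r2c5∈{6}] r2c5's peers cover all but 6 ⇒ r2c5=6.
Step 21. [r5c1∈{3}] nothing but 3 survives at r5c1. So r5c1=3.

Answer: 6 1 5 3 2 4 / 4 2 3 5 6 1 / 5 4 2 6 1 3 / 1 3 6 2 4 5 / 3 6 4 1 5 2 / 2 5 1 4 3 6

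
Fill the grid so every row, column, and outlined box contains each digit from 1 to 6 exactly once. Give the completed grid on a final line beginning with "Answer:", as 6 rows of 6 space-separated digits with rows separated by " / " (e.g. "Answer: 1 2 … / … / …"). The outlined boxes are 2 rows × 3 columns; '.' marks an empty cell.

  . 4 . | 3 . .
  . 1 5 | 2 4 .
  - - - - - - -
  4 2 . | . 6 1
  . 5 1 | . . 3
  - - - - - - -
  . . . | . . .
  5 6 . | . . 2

Step 1. [r5c6∈{4,5,6}] across col 6, 4 lands solely at r5c6, so r5c6=4.
Step 2. [r5c1∈{1,2,3}] in col 1, 1 fits only at r5c1, so r5c1=1.
Step 3. [r1c3∈{2,6}] in col 3, 6 fits only at r1c3, so r1c3=6.
Step 4. [r5c2∈{3}] r5c2 has the single candidate 3 ⇒ r5c2=3.
Step 5. [r1c5∈{1,5}] r1c5 is the only open cell in row 1 admitting 1, so r1c5=1.
Step 6. [r3c4∈{5}] nothing but 5 survives at r3c4, so r3c4=5.
Step 7. [r1c1∈{2}] r1c1 has the single candidate 2. So r1c1=2.
Step 8. [r3c3∈{3}] r3c3 is down to just 3, so r3c3=3.
Step 9. [r5c5∈{5}] r5c5 is down to just 5. So r5c5=5.
Step 10. [r6c3∈{4}] r6c3 has the single candidate 4. So r6c3=4.
Step 11. [r4c5∈{2}] only 2 remains possible at r4c5. So r4c5=2.
Step 12. [r2c1∈{3}] r2c1's peers cover all but 3. So r2c1=3.
Step 13. [r4c1∈{6}] r4c1 has the single candidate 6 ⇒ r4c1=6.
Step 14. [r5c4∈{6}] r5c4 has the single candidate 6 ⇒ r5c4=6.
Step 15. [r6c5∈{3}] nothing but 3 survives at r6c5. So r6c5=3.
Step 16. [r2c6∈{6}] r2c6 is down to just 6 ⇒ r2c6=6.
Step 17. [r4c4∈{4}] only 4 remains possible at r4c4. So r4c4=4.
Step 18. [r1c6∈{5}] r1c6 has the single candidate 5. So r1c6=5.
Step 19. [r5c3∈{2}] only 2 remains possible at r5c3. So r5c3=2.
Step 20. [r6c4∈{1}] r6c4's peers cover all but 1. So r6c4=1.

Answer: 2 4 6 3 1 5 / 3 1 5 2 4 6 / 4 2 3 5 6 1 / 6 5 1 4 2 3 / 1 3 2 6 5 4 / 5 6 4 1 3 2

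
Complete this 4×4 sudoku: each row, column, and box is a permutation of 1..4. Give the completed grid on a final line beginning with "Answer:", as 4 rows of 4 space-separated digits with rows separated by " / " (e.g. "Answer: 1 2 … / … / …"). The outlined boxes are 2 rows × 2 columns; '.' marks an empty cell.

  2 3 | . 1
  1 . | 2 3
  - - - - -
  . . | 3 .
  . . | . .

Step 1. [r3c1∈{4}] only 4 remains possible at r3c1, so r3c1=4.
Step 2. [r3c4∈{2}] r3c4 has the single candidate 2, so r3c4=2.
Step 3. [r4c3∈{1,4}] r4c3 is the only open cell in col 3 admitting 1 ⇒ r4c3=1.
Step 4. [r2c2∈{4}] r2c2 has the single candidate 4. So r2c2=4.
Step 5. [r4c2∈{2}] nothing but 2 survives at r4c2 ⇒ r4c2=2.
Step 6. [r4c1∈{3}] r4c1 has the single candidate 3. So r4c1=3.
Step 7. [r3c2∈{1}] r3c2 has the single candidate 1. So r3c2=1.
Step 8. [r1c3∈{4}] r1c3 is down to just 4, so r1c3=4.
Step 9. [r4c4∈{4}] nothing but 4 survives at r4c4 ⇒ r4c4=4.

Answer: 2 3 4 1 / 1 4 2 3 / 4 1 3 2 / 3 2 1 4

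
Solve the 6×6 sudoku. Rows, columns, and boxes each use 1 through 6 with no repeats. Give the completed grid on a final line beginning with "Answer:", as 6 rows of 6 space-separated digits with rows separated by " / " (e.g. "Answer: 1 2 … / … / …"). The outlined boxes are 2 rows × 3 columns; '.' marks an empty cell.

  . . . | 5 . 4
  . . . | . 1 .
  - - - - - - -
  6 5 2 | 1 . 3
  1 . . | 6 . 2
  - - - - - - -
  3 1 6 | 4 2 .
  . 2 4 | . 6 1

Step 1. [r1c5∈{3}] nothing but 3 survives at r1c5 ⇒ r1c5=3.
Step 2. [r4c2∈{3,4}] box 3 places 4 nowhere but r4c2. So r4c2=4.
Step 3. [r2c1∈{2,4,5}] across row 2, 4 lands solely at r2c1 ⇒ r2c1=4.
Step 4. [r2c2∈{3,6}] r2c2 is the only open cell in col 2 admitting 3, so r2c2=3.
Step 5. [r2c3∈{5}] only 5 remains possible at r2c3 ⇒ r2c3=5.
Step 6. [r5c6∈{5}] r5c6 has the single candidate 5, so r5c6=5.
Step 7. [r2c6∈{6}] r2c6 has the single candidate 6. So r2c6=6.
Step 8. [r4c3∈{3}] r4c3 has the single candidate 3 ⇒ r4c3=3.
Step 9. [r2c4∈{2}] nothing but 2 survives at r2c4, so r2c4=2.
Step 10. [r1c3∈{1}] r1c3's peers cover all but 1. So r1c3=1.
Step 11. [r3c5∈{4}] only 4 remains possible at r3c5. So r3c5=4.
Step 12. [r4c5∈{5}] r4c5's peers cover all but 5. So r4c5=5.
Step 13. [r6c4∈{3}] r6c4 is down to just 3, so r6c4=3.
Step 14. [r6c1∈{5}] r6c1's peers cover all but 5. So r6c1=5.
Step 15. [r1c2∈{6}] r1c2 has the single candidate 6, so r1c2=6.
Step 16. [r1c1∈{2}] only 2 remains possible at r1c1, so r1c1=2.

Answer: 2 6 1 5 3 4 / 4 3 5 2 1 6 / 6 5 2 1 4 3 / 1 4 3 6 5 2 / 3 1 6 4 2 5 / 5 2 4 3 6 1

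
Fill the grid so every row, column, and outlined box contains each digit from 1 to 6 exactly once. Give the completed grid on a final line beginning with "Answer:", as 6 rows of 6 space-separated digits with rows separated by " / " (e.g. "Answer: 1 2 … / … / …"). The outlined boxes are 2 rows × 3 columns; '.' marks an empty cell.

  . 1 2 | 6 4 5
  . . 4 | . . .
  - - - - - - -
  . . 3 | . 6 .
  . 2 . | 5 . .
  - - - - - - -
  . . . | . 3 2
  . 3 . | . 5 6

Step 1. [r4c5∈{1}] r4c5 is down to just 1, so r4c5=1.
Step 2. [r3c6∈{4}] r3c6's peers cover all but 4, so r3c6=4.
Step 3. [r5c2∈{4,5,6}] r5c2 is the only open cell in col 2 admitting 4 ⇒ r5c2=4.
Step 4. [r6c3∈{1}] nothing but 1 survives at r6c3 ⇒ r6c3=1.
Step 5. [r2c4∈{1,2,3}] 3 has one home in col 4: r2c4. So r2c4=3.
Step 6. [r5c3∈{5,6}] 5 has one home in col 3: r5c3 ⇒ r5c3=5.
Step 7. [r2c2∈{5,6}] col 2 places 6 nowhere but r2c2 ⇒ r2c2=6.
Step 8. [r3c2∈{5}] nothing but 5 survives at r3c2. So r3c2=5.
Step 9. [r4c3∈{6}] r4c3 has the single candidate 6, so r4c3=6.
Step 10. [r3c4∈{2}] r3c4 has the single candidate 2. So r3c4=2.
Step 11. [r5c1∈{6}] r5c1's peers cover all but 6. So r5c1=6.
Step 12. [r2c5∈{2}] r2c5 is down to just 2 ⇒ r2c5=2.
Step 13. [r1c1∈{3}] r1c1's peers cover all but 3, so r1c1=3.
Step 14. [r4c1∈{4}] r4c1 has the single candidate 4 ⇒ r4c1=4.
Step 15. [r6c4∈{4}] nothing but 4 survives at r6c4. So r6c4=4.
Step 16. [r6c1∈{2}] only 2 remains possible at r6c1 ⇒ r6c1=2.
Step 17. [r2c1∈{5}] r2c1 is down to just 5. So r2c1=5.
Step 18. [r4c6∈{3}] r4c6 has the single candidate 3, so r4c6=3.
Step 19. [r5c4∈{1}] r5c4 has the single candidate 1. So r5c4=1.
Step 20. [r3c1∈{1}] r3c1 is down to just 1 ⇒ r3c1=1.
Step 21. [r2c6∈{1}] r2c6 is down to just 1, so r2c6=1.

Answer: 3 1 2 6 4 5 / 5 6 4 3 2 1 / 1 5 3 2 6 4 / 4 2 6 5 1 3 / 6 4 5 1 3 2 / 2 3 1 4 5 6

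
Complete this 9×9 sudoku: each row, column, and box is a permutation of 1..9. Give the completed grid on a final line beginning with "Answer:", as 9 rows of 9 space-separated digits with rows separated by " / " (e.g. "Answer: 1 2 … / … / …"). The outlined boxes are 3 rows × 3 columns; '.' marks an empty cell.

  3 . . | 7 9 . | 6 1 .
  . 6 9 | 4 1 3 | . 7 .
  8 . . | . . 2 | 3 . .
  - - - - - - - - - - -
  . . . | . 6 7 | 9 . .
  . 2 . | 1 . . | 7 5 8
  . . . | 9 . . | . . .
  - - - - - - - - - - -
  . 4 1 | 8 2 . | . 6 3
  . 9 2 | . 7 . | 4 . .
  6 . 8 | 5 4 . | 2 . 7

Step 1. [r1c2∈{5}] r1c2's peers cover all but 5, so r1c2=5.
Step 2. [r1c3∈{4}] r1c3's peers cover all but 4. So r1c3=4.
Step 3. [r6c6∈{4,5,8}] in col 6, 5 fits only at r6c6 ⇒ r6c6=5.
Step 4. [r6c9∈{1,2,4,6}] col 9 places 6 nowhere but r6c9, so r6c9=6.
Step 5. [r6c8∈{2,3,4}] row 6 places 2 nowhere but r6c8 ⇒ r6c8=2.
Step 6. [r6c1∈{1,4,7}] across row 6, 4 lands solely at r6c1, so r6c1=4.
Step 7. [r4c1∈{1,5}] 1 has one home in col 1: r4c1 ⇒ r4c1=1.
Step 8. [r4c8∈{3,4}] r4c8 is the only open cell in col 8 admitting 3, so r4c8=3.
Step 9. [r7c7∈{5}] r7c7 has the single candidate 5 ⇒ r7c7=5.
Step 10. [r3c9∈{4,5,9}] r3c9 is the only open cell in col 9 admitting 9 ⇒ r3c9=9.
Step 11. [r9c6∈{1,9}] across row 9, 1 lands solely at r9c6 ⇒ r9c6=1.
Step 12. [r5c5∈{3}] nothing but 3 survives at r5c5, so r5c5=3.
Step 13. [r3c3∈{7}] r3c3 has the single candidate 7 ⇒ r3c3=7.
Step 14. [r6c2∈{3,7,8}] 7 has one home in row 6: r6c2 ⇒ r6c2=7.
Step 15. [r1c9∈{2}] only 2 remains possible at r1c9. So r1c9=2.
Step 16. [r3c4∈{6}] r3c4 has the single candidate 6 ⇒ r3c4=6.
Step 17. [r4c4∈{2}] r4c4's peers cover all but 2 ⇒ r4c4=2.
Step 18. [r3c5∈{5}] r3c5 is down to just 5 ⇒ r3c5=5.
Step 19. [r2c1∈{2}] nothing but 2 survives at r2c1, so r2c1=2.
Step 20. [r4c3∈{5}] only 5 remains possible at r4c3. So r4c3=5.
Step 21. [r2c9∈{5}] only 5 remains possible at r2c9. So r2c9=5.
Step 22. [r8c9∈{1}] nothing but 1 survives at r8c9, so r8c9=1.
Step 23. [r8c6∈{6}] only 6 remains possible at r8c6. So r8c6=6.
Step 24. [r6c3∈{3}] r6c3 has the single candidate 3, so r6c3=3.
Step 25. [r7c1∈{7}] r7c1 has the single candidate 7 ⇒ r7c1=7.
Step 26. [r8c1∈{5}] r8c1's peers cover all but 5, so r8c1=5.
Step 27. [r6c7∈{1}] nothing but 1 survives at r6c7, so r6c7=1.
Step 28. [r8c8∈{8}] r8c8 has the single candidate 8, so r8c8=8.
Step 29. [r5c6∈{4}] r5c6 has the single candidate 4. So r5c6=4.
Step 30. [r6c5∈{8}] r6c5 is down to just 8. So r6c5=8.
Step 31. [r3c2∈{1}] r3c2 is down to just 1. So r3c2=1.
Step 32. [r9c8∈{9}] r9c8's peers cover all but 9, so r9c8=9.
Step 33. [r1c6∈{8}] r1c6 has the single candidate 8, so r1c6=8.
Step 34. [r4c9∈{4}] nothing but 4 survives at r4c9. So r4c9=4.
Step 35. [r9c2∈{3}] r9c2 has the single candidate 3 ⇒ r9c2=3.
Step 36. [r8c4∈{3}] r8c4 has the single candidate 3 ⇒ r8c4=3.
Step 37. [r2c7∈{8}] r2c7's peers cover all but 8 ⇒ r2c7=8.
Step 38. [r3c8∈{4}] r3c8's peers cover all but 4, so r3c8=4.
Step 39. [r7c6∈{9}] r7c6 has the single candidate 9 ⇒ r7c6=9.
Step 40. [r5c3∈{6}] r5c3 has the single candidate 6. So r5c3=6.
Step 41. [r5c1∈{9}] r5c1 is down to just 9, so r5c1=9.
Step 42. [r4c2∈{8}] only 8 remains possible at r4c2, so r4c2=8.

Answer: 3 5 4 7 9 8 6 1 2 / 2 6 9 4 1 3 8 7 5 / 8 1 7 6 5 2 3 4 9 / 1 8 5 2 6 7 9 3 4 / 9 2 6 1 3 4 7 5 8 / 4 7 3 9 8 5 1 2 6 / 7 4 1 8 2 9 5 6 3 / 5 9 2 3 7 6 4 8 1 / 6 3 8 5 4 1 2 9 7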